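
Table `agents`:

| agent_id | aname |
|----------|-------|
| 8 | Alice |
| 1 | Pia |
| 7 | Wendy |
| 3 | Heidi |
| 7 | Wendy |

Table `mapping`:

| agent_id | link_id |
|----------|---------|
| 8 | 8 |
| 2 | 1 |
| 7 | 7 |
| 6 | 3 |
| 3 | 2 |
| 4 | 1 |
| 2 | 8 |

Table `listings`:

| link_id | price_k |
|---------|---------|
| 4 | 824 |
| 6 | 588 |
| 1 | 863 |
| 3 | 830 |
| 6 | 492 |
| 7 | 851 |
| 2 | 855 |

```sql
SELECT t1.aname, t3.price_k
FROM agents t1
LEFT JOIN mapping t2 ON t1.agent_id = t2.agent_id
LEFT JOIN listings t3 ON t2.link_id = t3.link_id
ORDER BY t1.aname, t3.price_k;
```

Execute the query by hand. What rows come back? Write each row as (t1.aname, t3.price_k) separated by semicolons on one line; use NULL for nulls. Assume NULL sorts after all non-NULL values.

(Alice, NULL); (Heidi, 855); (Pia, NULL); (Wendy, 851); (Wendy, 851)

Step 1 — t1 LEFT JOIN t2 on agent_id → 5 row(s).
Then LEFT JOIN `listings t3` on link_id: each of those 5 rows is kept; rows whose t2.link_id has no match in t3 get NULL for t3's columns.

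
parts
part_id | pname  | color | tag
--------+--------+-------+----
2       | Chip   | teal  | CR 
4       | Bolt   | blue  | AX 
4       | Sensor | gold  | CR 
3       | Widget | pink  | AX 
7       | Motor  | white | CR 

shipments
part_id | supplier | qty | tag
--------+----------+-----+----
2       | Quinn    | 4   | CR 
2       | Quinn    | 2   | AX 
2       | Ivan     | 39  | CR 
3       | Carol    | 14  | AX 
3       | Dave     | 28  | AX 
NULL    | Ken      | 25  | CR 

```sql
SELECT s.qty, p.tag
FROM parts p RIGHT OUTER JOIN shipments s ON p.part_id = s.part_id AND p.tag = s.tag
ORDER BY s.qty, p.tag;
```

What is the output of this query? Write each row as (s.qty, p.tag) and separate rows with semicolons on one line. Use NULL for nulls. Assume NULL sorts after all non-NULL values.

(2, NULL); (4, CR); (14, AX); (25, NULL); (28, AX); (39, CR)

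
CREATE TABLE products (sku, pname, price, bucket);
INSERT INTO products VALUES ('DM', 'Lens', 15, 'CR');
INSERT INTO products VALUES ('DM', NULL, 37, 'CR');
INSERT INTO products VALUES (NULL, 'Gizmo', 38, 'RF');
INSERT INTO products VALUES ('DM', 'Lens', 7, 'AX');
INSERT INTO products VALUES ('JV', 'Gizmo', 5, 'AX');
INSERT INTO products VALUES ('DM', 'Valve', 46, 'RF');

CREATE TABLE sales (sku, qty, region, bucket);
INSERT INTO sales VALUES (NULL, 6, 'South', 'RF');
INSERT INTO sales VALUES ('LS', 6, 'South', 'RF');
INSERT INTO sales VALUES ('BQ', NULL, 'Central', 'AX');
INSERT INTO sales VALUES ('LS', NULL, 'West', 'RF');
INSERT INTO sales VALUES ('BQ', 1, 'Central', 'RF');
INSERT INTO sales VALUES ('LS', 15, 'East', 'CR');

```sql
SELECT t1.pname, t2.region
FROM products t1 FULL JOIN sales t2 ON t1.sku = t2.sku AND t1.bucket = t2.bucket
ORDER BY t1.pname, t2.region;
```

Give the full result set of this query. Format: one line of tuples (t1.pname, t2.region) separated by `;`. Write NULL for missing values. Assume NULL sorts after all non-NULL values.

(Gizmo, NULL); (Gizmo, NULL); (Lens, NULL); (Lens, NULL); (Valve, NULL); (NULL, Central); (NULL, Central); (NULL, East); (NULL, South); (NULL, South); (NULL, West); (NULL, NULL)

FULL OUTER JOIN keeps every row from both sides; unmatched rows get NULL for the other side's columns.
Matching on t1.sku = t2.sku AND t1.bucket = t2.bucket. A NULL in a compared column never satisfies the condition.
Matched pairs: 0; unmatched t1 rows kept: 6; unmatched t2 rows kept: 6.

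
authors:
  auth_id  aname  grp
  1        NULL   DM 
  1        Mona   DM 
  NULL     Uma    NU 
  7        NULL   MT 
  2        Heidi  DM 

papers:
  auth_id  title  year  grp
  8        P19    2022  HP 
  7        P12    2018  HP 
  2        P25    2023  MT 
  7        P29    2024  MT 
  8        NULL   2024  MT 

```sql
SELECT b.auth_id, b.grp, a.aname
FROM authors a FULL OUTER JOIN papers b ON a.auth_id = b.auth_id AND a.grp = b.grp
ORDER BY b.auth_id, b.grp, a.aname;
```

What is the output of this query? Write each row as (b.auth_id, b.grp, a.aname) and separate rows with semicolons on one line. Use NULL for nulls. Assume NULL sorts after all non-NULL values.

FULL OUTER JOIN keeps every row from both sides; unmatched rows get NULL for the other side's columns.
Matching on a.auth_id = b.auth_id AND a.grp = b.grp. A NULL in a compared column never satisfies the condition.
- a (auth_id=1, grp=DM) has no partner → padded with NULL.
- a (auth_id=1, grp=DM) has no partner → padded with NULL.
- a (auth_id=NULL, grp=NU) has no partner → padded with NULL.
- a (auth_id=7, grp=MT) pairs with 1 row(s) of b.
- a (auth_id=2, grp=DM) has no partner → padded with NULL.
- 4 row(s) from b found no a partner → padded with NULL.
After projecting and ordering:
b.auth_id | b.grp | a.aname
2 | MT | NULL
7 | HP | NULL
7 | MT | NULL
8 | HP | NULL
8 | MT | NULL
NULL | NULL | Heidi
NULL | NULL | Mona
NULL | NULL | Uma
NULL | NULL | NULL

(2, MT, NULL); (7, HP, NULL); (7, MT, NULL); (8, HP, NULL); (8, MT, NULL); (NULL, NULL, Heidi); (NULL, NULL, Mona); (NULL, NULL, Uma); (NULL, NULL, NULL)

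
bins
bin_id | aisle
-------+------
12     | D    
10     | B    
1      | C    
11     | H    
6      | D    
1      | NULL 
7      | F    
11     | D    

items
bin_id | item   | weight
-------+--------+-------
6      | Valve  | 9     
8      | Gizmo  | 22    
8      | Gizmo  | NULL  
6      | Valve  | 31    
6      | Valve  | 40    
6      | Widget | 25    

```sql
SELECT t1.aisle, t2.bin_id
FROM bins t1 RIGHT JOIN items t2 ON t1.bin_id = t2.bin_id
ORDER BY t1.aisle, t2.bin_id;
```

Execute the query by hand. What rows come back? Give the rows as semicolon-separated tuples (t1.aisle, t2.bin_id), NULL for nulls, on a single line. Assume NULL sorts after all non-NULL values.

RIGHT JOIN keeps every row from `items`; unmatched rows get NULL for `bins`'s columns.
Matching on t1.bin_id = t2.bin_id.
Matched pairs: 4; unmatched t2 rows kept: 2.

(D, 6); (D, 6); (D, 6); (D, 6); (NULL, 8); (NULL, 8)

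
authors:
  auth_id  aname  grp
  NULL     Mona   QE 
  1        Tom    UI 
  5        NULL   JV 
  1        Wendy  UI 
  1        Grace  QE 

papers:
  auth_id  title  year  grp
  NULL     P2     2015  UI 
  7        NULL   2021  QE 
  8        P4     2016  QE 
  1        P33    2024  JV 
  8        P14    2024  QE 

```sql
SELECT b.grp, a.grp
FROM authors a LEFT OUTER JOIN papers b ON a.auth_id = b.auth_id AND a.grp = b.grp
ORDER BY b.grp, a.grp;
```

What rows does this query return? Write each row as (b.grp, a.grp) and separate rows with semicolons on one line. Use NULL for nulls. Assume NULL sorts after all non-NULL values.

LEFT JOIN keeps every row from `authors`; unmatched rows get NULL for `papers`'s columns.
Matching on a.auth_id = b.auth_id AND a.grp = b.grp. A NULL in a compared column never satisfies the condition.
Matched pairs: 0; unmatched a rows kept: 5.

(NULL, JV); (NULL, QE); (NULL, QE); (NULL, UI); (NULL, UI)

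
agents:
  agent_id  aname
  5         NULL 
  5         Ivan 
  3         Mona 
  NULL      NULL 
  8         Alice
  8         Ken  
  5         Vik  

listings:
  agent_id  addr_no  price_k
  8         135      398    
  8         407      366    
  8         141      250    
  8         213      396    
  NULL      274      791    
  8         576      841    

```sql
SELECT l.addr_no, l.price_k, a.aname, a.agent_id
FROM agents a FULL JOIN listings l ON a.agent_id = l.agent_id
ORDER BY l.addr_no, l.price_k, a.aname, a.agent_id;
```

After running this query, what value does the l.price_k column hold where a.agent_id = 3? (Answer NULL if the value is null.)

FULL OUTER JOIN keeps every row from both sides; unmatched rows get NULL for the other side's columns.
Matching on a.agent_id = l.agent_id. A NULL in a compared column never satisfies the condition.
- a (agent_id=5) has no partner → padded with NULL.
- a (agent_id=5) has no partner → padded with NULL.
- a (agent_id=3) has no partner → padded with NULL.
- a (agent_id=NULL) has no partner → padded with NULL.
- a (agent_id=8) pairs with 5 row(s) of l.
- a (agent_id=8) pairs with 5 row(s) of l.
- a (agent_id=5) has no partner → padded with NULL.
- 1 row(s) from l found no a partner → padded with NULL.

NULL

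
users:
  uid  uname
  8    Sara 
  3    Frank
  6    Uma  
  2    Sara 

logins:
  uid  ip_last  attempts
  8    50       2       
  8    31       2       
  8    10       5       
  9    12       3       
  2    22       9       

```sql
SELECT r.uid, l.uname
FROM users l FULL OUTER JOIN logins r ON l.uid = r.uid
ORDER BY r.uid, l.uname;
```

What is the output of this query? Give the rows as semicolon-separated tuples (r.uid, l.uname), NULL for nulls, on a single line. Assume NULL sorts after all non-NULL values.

(2, Sara); (8, Sara); (8, Sara); (8, Sara); (9, NULL); (NULL, Frank); (NULL, Uma)

FULL OUTER JOIN keeps every row from both sides; unmatched rows get NULL for the other side's columns.
Matching on l.uid = r.uid.
- uid=8: 3 matching r row(s), so 3 row(s) emitted.
- uid=3: no r row matches, row kept with r columns NULL.
- uid=6: no r row matches, row kept with r columns NULL.
- uid=2: 1 matching r row(s), so 1 row(s) emitted.
- plus 1 unmatched r row(s), each kept with NULL l columns.
After projecting and ordering:
r.uid | l.uname
2 | Sara
8 | Sara
8 | Sara
8 | Sara
9 | NULL
NULL | Frank
NULL | Uma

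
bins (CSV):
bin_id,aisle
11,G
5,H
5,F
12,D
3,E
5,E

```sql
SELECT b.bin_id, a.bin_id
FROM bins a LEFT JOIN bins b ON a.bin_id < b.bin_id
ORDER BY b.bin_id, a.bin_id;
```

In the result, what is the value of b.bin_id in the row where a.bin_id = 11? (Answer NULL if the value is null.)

12

LEFT JOIN keeps every row from `bins a`; unmatched rows get NULL for `bins b`'s columns.
Matching on a.bin_id < b.bin_id.
- bin_id=11: 1 matching b row(s), so 1 row(s) emitted.
- bin_id=5: 2 matching b row(s), so 2 row(s) emitted.
- bin_id=5: 2 matching b row(s), so 2 row(s) emitted.
- bin_id=12: no b row matches, row kept with b columns NULL.
- bin_id=3: 5 matching b row(s), so 5 row(s) emitted.
- bin_id=5: 2 matching b row(s), so 2 row(s) emitted.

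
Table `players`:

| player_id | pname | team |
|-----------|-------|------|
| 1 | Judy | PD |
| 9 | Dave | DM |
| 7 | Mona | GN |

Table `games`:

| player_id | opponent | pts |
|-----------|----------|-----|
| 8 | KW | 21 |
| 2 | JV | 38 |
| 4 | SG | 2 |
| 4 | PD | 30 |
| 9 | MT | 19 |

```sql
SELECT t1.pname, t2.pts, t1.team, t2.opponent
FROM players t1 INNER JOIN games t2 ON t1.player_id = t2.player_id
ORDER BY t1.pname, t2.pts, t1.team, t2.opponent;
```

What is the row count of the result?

INNER JOIN keeps only pairs where the ON condition holds.
Matching on t1.player_id = t2.player_id.
- t1 (player_id=1) has no partner → excluded.
- t1 (player_id=9) pairs with 1 row(s) of t2.
- t1 (player_id=7) has no partner → excluded.
Total: 1 rows.

1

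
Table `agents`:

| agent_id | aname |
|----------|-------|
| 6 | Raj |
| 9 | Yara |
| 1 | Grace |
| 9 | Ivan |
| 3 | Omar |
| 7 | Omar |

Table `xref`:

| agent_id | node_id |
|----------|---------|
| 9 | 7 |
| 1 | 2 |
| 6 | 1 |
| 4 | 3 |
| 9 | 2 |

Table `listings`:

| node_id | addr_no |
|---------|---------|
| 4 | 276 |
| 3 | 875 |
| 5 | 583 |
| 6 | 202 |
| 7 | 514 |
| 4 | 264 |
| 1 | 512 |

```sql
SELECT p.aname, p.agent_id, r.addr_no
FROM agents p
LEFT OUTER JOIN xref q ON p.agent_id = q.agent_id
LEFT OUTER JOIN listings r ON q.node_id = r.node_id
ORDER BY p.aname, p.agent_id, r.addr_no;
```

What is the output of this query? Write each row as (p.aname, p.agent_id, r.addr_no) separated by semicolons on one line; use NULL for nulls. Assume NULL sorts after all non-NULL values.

(Grace, 1, NULL); (Ivan, 9, 514); (Ivan, 9, NULL); (Omar, 3, NULL); (Omar, 7, NULL); (Raj, 6, 512); (Yara, 9, 514); (Yara, 9, NULL)

Evaluate left to right. First `agents p LEFT JOIN xref q` on agent_id: 8 row(s).
Then LEFT JOIN `listings r` on node_id: each of those 8 rows is kept; rows whose q.node_id has no match in r get NULL for r's columns.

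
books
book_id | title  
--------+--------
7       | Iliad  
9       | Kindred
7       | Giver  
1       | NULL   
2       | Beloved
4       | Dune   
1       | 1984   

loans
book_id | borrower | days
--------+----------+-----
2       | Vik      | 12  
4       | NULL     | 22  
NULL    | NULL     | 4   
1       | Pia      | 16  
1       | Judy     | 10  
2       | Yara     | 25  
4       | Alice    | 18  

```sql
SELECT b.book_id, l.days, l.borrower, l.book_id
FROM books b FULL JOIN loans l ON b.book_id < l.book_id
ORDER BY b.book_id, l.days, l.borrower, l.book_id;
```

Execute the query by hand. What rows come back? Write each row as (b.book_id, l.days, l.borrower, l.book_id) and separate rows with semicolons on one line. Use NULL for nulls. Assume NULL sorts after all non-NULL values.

(1, 12, Vik, 2); (1, 12, Vik, 2); (1, 18, Alice, 4); (1, 18, Alice, 4); (1, 22, NULL, 4); (1, 22, NULL, 4); (1, 25, Yara, 2); (1, 25, Yara, 2); (2, 18, Alice, 4); (2, 22, NULL, 4); (4, NULL, NULL, NULL); (7, NULL, NULL, NULL); (7, NULL, NULL, NULL); (9, NULL, NULL, NULL); (NULL, 4, NULL, NULL); (NULL, 10, Judy, 1); (NULL, 16, Pia, 1)

FULL OUTER JOIN keeps every row from both sides; unmatched rows get NULL for the other side's columns.
Matching on b.book_id < l.book_id. A NULL in a compared column never satisfies the condition.
- book_id=7: no l row matches, row kept with l columns NULL.
- book_id=9: no l row matches, row kept with l columns NULL.
- book_id=7: no l row matches, row kept with l columns NULL.
- book_id=1: 4 matching l row(s), so 4 row(s) emitted.
- book_id=2: 2 matching l row(s), so 2 row(s) emitted.
- book_id=4: no l row matches, row kept with l columns NULL.
- book_id=1: 4 matching l row(s), so 4 row(s) emitted.
- plus 3 unmatched l row(s), each kept with NULL b columns.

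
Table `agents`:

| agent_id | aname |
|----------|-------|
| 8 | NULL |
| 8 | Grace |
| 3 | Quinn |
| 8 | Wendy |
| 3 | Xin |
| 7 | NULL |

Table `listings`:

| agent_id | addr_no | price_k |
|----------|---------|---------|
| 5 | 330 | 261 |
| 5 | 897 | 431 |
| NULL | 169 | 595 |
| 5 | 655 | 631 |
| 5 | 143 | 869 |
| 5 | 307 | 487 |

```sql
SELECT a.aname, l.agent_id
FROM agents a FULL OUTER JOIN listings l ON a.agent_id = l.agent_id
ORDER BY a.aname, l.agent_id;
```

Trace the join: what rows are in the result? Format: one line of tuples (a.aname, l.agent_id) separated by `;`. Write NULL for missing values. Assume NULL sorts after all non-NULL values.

(Grace, NULL); (Quinn, NULL); (Wendy, NULL); (Xin, NULL); (NULL, 5); (NULL, 5); (NULL, 5); (NULL, 5); (NULL, 5); (NULL, NULL); (NULL, NULL); (NULL, NULL)

FULL OUTER JOIN keeps every row from both sides; unmatched rows get NULL for the other side's columns.
Matching on a.agent_id = l.agent_id. A NULL in a compared column never satisfies the condition.
- a (agent_id=8) has no partner → padded with NULL.
- a (agent_id=8) has no partner → padded with NULL.
- a (agent_id=3) has no partner → padded with NULL.
- a (agent_id=8) has no partner → padded with NULL.
- a (agent_id=3) has no partner → padded with NULL.
- a (agent_id=7) has no partner → padded with NULL.
- 6 l row(s) had no a match → kept, a columns NULL.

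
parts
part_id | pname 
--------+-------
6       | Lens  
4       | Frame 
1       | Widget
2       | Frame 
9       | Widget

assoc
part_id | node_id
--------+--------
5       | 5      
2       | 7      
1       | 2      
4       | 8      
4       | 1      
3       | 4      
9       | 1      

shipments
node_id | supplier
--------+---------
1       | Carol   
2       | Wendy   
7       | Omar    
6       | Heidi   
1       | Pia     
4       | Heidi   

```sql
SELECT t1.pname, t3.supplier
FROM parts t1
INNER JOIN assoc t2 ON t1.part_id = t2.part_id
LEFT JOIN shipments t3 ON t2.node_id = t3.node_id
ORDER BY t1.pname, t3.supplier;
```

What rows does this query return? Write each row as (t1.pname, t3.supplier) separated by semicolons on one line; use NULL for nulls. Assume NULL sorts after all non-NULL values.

(Frame, Carol); (Frame, Omar); (Frame, Pia); (Frame, NULL); (Widget, Carol); (Widget, Pia); (Widget, Wendy)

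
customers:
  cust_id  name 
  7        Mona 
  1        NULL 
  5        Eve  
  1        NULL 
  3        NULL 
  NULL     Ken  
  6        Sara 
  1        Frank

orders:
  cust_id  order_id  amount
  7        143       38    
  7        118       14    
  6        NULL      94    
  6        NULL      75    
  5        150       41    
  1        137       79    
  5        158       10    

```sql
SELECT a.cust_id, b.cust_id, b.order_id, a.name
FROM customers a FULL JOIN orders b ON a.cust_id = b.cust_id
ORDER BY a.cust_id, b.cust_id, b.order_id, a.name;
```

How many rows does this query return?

11

FULL OUTER JOIN keeps every row from both sides; unmatched rows get NULL for the other side's columns.
Matching on a.cust_id = b.cust_id. A NULL in a compared column never satisfies the condition.
Matched pairs: 9; unmatched a rows kept: 2; unmatched b rows kept: 0.
Total: 9 matched + 2 padded = 11 rows.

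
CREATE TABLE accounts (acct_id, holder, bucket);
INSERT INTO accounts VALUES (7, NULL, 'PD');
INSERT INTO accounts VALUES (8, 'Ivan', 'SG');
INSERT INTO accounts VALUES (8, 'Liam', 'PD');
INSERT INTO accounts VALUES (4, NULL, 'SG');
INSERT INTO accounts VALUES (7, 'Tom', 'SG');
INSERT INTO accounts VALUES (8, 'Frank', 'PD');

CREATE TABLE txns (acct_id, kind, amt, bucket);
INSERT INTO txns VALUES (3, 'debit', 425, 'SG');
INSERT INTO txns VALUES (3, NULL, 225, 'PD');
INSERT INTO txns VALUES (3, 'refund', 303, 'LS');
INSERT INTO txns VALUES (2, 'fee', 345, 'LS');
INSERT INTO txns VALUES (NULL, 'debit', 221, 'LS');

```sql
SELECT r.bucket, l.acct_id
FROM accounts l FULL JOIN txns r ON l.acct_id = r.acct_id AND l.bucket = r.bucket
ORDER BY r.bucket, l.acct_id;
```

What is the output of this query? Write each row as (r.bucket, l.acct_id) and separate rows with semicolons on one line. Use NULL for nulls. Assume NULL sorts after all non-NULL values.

FULL OUTER JOIN keeps every row from both sides; unmatched rows get NULL for the other side's columns.
Matching on l.acct_id = r.acct_id AND l.bucket = r.bucket. A NULL in a compared column never satisfies the condition.
- l (acct_id=7, bucket=PD) has no partner → padded with NULL.
- l (acct_id=8, bucket=SG) has no partner → padded with NULL.
- l (acct_id=8, bucket=PD) has no partner → padded with NULL.
- l (acct_id=4, bucket=SG) has no partner → padded with NULL.
- l (acct_id=7, bucket=SG) has no partner → padded with NULL.
- l (acct_id=8, bucket=PD) has no partner → padded with NULL.
- plus 5 unmatched r row(s), each kept with NULL l columns.

(LS, NULL); (LS, NULL); (LS, NULL); (PD, NULL); (SG, NULL); (NULL, 4); (NULL, 7); (NULL, 7); (NULL, 8); (NULL, 8); (NULL, 8)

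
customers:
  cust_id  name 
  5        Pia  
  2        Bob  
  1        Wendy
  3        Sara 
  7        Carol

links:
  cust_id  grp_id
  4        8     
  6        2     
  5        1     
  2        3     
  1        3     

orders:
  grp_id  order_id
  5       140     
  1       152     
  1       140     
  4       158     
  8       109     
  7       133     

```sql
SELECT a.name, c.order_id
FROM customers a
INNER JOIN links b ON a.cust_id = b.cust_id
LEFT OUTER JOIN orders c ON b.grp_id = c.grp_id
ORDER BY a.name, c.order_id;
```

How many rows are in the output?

4

Joins associate left-to-right: customers INNER JOIN links on cust_id gives 3 intermediate row(s).
Then LEFT JOIN `orders c` on grp_id: each of those 3 rows is kept; rows whose b.grp_id has no match in c get NULL for c's columns.
Result: 4 row(s).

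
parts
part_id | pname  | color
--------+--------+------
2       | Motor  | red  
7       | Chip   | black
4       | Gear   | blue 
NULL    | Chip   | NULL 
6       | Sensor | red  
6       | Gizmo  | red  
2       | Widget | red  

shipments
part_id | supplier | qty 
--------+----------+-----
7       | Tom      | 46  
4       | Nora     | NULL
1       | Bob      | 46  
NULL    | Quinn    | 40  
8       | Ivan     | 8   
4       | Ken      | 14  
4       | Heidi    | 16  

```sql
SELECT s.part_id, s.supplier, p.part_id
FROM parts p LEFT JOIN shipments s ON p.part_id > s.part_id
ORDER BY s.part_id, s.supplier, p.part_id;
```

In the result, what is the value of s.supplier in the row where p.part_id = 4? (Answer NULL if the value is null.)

LEFT JOIN keeps every row from `parts`; unmatched rows get NULL for `shipments`'s columns.
Matching on p.part_id > s.part_id. A NULL in a compared column never satisfies the condition.
- p (part_id=2) pairs with 1 row(s) of s.
- p (part_id=7) pairs with 4 row(s) of s.
- p (part_id=4) pairs with 1 row(s) of s.
- p (part_id=NULL) has no partner → padded with NULL.
- p (part_id=6) pairs with 4 row(s) of s.
- p (part_id=6) pairs with 4 row(s) of s.
- p (part_id=2) pairs with 1 row(s) of s.

Bob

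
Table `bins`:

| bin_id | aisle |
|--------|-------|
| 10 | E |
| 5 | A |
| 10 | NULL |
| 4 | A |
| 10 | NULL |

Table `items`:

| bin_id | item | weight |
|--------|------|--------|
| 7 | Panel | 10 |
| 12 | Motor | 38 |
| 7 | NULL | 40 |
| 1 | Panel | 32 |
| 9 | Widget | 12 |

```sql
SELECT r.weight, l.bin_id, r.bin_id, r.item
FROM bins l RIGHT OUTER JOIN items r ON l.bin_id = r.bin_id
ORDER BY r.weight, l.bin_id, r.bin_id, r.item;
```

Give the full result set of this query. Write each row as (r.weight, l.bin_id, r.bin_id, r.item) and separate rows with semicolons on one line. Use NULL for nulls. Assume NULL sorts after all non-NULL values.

RIGHT JOIN keeps every row from `items`; unmatched rows get NULL for `bins`'s columns.
Matching on l.bin_id = r.bin_id.
Matched pairs: 0; unmatched r rows kept: 5.

(10, NULL, 7, Panel); (12, NULL, 9, Widget); (32, NULL, 1, Panel); (38, NULL, 12, Motor); (40, NULL, 7, NULL)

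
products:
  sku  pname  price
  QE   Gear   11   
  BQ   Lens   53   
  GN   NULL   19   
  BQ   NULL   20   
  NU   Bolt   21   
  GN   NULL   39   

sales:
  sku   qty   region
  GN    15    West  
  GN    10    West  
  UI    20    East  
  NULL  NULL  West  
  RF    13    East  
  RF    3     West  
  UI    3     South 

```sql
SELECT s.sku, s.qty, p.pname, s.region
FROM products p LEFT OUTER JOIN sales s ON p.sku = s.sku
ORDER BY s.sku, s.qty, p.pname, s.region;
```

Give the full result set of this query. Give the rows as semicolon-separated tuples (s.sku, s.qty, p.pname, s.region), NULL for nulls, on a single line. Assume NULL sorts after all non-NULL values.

LEFT JOIN keeps every row from `products`; unmatched rows get NULL for `sales`'s columns.
Matching on p.sku = s.sku. A NULL in a compared column never satisfies the condition.
- p row (sku=QE): no match → kept, s columns NULL.
- p row (sku=BQ): no match → kept, s columns NULL.
- p row (sku=GN): matches 2 s row(s) → 2 output row(s).
- p row (sku=BQ): no match → kept, s columns NULL.
- p row (sku=NU): no match → kept, s columns NULL.
- p row (sku=GN): matches 2 s row(s) → 2 output row(s).
After projecting and ordering:
s.sku | s.qty | p.pname | s.region
GN | 10 | NULL | West
GN | 10 | NULL | West
GN | 15 | NULL | West
GN | 15 | NULL | West
NULL | NULL | Bolt | NULL
NULL | NULL | Gear | NULL
NULL | NULL | Lens | NULL
NULL | NULL | NULL | NULL

(GN, 10, NULL, West); (GN, 10, NULL, West); (GN, 15, NULL, West); (GN, 15, NULL, West); (NULL, NULL, Bolt, NULL); (NULL, NULL, Gear, NULL); (NULL, NULL, Lens, NULL); (NULL, NULL, NULL, NULL)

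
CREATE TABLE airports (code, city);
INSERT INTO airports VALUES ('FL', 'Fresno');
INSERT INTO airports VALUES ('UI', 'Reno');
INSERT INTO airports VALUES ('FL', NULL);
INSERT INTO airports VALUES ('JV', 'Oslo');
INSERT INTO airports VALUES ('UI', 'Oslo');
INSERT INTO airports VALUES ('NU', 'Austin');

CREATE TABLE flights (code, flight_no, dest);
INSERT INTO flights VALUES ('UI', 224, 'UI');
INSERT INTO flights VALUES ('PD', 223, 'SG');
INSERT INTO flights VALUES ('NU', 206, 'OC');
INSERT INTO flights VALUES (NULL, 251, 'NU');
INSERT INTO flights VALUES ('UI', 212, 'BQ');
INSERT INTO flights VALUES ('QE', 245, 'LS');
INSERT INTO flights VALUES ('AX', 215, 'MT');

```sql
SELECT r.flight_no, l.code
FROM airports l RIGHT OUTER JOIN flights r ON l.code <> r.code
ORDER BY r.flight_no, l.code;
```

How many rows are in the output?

32

RIGHT JOIN keeps every row from `flights`; unmatched rows get NULL for `airports`'s columns.
Matching on l.code <> r.code. A NULL in a compared column never satisfies the condition.
- l[0] code=FL → 6 match(es) in r → 6 row(s).
- l[1] code=UI → 4 match(es) in r → 4 row(s).
- l[2] code=FL → 6 match(es) in r → 6 row(s).
- l[3] code=JV → 6 match(es) in r → 6 row(s).
- l[4] code=UI → 4 match(es) in r → 4 row(s).
- l[5] code=NU → 5 match(es) in r → 5 row(s).
- plus 1 unmatched r row(s), each kept with NULL l columns.
Total: 31 matched + 1 padded = 32 rows.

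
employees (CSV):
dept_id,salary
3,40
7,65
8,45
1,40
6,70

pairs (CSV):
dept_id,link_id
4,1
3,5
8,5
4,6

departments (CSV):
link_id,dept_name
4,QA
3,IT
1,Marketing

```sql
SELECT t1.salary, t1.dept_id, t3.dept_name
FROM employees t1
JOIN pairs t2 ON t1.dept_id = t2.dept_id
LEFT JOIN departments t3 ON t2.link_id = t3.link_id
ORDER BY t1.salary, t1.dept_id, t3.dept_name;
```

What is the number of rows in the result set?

2

Step 1 — t1 INNER JOIN t2 on dept_id → 2 row(s).
Then LEFT JOIN `departments t3` on link_id: each of those 2 rows is kept; rows whose t2.link_id has no match in t3 get NULL for t3's columns.
Result: 2 row(s).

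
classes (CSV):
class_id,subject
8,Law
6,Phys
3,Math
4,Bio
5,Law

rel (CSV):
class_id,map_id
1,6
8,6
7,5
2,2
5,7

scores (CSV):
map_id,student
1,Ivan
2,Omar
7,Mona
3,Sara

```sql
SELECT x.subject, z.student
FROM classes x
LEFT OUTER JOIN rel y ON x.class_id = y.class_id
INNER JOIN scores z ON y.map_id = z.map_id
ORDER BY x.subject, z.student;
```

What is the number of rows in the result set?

1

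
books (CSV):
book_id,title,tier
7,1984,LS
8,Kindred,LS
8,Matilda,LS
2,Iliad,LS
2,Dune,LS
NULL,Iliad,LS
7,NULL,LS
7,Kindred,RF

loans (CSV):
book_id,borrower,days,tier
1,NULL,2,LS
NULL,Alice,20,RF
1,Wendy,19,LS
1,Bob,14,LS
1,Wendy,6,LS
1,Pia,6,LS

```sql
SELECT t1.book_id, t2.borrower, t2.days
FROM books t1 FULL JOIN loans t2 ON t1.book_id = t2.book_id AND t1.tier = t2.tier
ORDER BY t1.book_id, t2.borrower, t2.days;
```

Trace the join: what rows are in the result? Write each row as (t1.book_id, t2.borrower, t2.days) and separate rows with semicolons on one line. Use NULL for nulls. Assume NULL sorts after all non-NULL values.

(2, NULL, NULL); (2, NULL, NULL); (7, NULL, NULL); (7, NULL, NULL); (7, NULL, NULL); (8, NULL, NULL); (8, NULL, NULL); (NULL, Alice, 20); (NULL, Bob, 14); (NULL, Pia, 6); (NULL, Wendy, 6); (NULL, Wendy, 19); (NULL, NULL, 2); (NULL, NULL, NULL)

FULL OUTER JOIN keeps every row from both sides; unmatched rows get NULL for the other side's columns.
Matching on t1.book_id = t2.book_id AND t1.tier = t2.tier. A NULL in a compared column never satisfies the condition.
Matched pairs: 0; unmatched t1 rows kept: 8; unmatched t2 rows kept: 6.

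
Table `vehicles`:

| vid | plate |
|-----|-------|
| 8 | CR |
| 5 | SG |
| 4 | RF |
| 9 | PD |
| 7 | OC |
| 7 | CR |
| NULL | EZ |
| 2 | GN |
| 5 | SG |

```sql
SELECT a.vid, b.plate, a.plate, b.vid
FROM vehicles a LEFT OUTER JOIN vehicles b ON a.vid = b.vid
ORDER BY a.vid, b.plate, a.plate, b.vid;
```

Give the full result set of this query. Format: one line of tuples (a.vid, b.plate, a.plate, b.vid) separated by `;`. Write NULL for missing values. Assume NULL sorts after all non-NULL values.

LEFT JOIN keeps every row from `vehicles a`; unmatched rows get NULL for `vehicles b`'s columns.
Matching on a.vid = b.vid. A NULL in a compared column never satisfies the condition.
- vid=8: 1 matching b row(s), so 1 row(s) emitted.
- vid=5: 2 matching b row(s), so 2 row(s) emitted.
- vid=4: 1 matching b row(s), so 1 row(s) emitted.
- vid=9: 1 matching b row(s), so 1 row(s) emitted.
- vid=7: 2 matching b row(s), so 2 row(s) emitted.
- vid=7: 2 matching b row(s), so 2 row(s) emitted.
- vid=NULL: no b row matches, row kept with b columns NULL.
- vid=2: 1 matching b row(s), so 1 row(s) emitted.
- vid=5: 2 matching b row(s), so 2 row(s) emitted.

(2, GN, GN, 2); (4, RF, RF, 4); (5, SG, SG, 5); (5, SG, SG, 5); (5, SG, SG, 5); (5, SG, SG, 5); (7, CR, CR, 7); (7, CR, OC, 7); (7, OC, CR, 7); (7, OC, OC, 7); (8, CR, CR, 8); (9, PD, PD, 9); (NULL, NULL, EZ, NULL)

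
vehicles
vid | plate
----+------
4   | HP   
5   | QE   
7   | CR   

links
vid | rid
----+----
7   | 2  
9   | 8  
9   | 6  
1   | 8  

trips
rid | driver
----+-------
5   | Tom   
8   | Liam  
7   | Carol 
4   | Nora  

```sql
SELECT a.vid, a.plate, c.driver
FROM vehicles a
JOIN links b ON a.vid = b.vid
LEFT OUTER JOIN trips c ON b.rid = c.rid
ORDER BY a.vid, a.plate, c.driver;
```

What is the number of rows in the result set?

Evaluate left to right. First `vehicles a INNER JOIN links b` on vid: 1 row(s).
Then LEFT JOIN `trips c` on rid: each of those 1 rows is kept; rows whose b.rid has no match in c get NULL for c's columns.
Result: 1 row(s).

1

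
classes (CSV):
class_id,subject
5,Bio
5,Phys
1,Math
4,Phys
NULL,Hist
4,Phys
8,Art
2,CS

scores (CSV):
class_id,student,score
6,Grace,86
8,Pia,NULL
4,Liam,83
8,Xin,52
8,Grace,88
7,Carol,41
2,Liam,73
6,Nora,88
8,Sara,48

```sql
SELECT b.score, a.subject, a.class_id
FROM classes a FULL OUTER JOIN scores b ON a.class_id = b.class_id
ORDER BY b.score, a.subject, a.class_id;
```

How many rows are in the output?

FULL OUTER JOIN keeps every row from both sides; unmatched rows get NULL for the other side's columns.
Matching on a.class_id = b.class_id. A NULL in a compared column never satisfies the condition.
- a row (class_id=5): no match → kept, b columns NULL.
- a row (class_id=5): no match → kept, b columns NULL.
- a row (class_id=1): no match → kept, b columns NULL.
- a row (class_id=4): matches 1 b row(s) → 1 output row(s).
- a row (class_id=NULL): no match → kept, b columns NULL.
- a row (class_id=4): matches 1 b row(s) → 1 output row(s).
- a row (class_id=8): matches 4 b row(s) → 4 output row(s).
- a row (class_id=2): matches 1 b row(s) → 1 output row(s).
- plus 3 unmatched b row(s), each kept with NULL a columns.
Total: 7 matched + 7 padded = 14 rows.

14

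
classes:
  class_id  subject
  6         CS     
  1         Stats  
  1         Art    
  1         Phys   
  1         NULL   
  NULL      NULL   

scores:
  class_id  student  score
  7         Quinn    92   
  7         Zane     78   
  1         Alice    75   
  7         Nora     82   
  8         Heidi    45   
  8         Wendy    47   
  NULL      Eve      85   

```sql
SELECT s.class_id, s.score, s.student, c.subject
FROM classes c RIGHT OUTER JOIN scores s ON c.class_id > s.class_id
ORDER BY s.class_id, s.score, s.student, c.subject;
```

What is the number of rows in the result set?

RIGHT JOIN keeps every row from `scores`; unmatched rows get NULL for `classes`'s columns.
Matching on c.class_id > s.class_id. A NULL in a compared column never satisfies the condition.
- c row (class_id=6): matches 1 s row(s) → 1 output row(s).
- c row (class_id=1): no match.
- c row (class_id=1): no match.
- c row (class_id=1): no match.
- c row (class_id=1): no match.
- c row (class_id=NULL): no match.
- 6 row(s) from s found no c partner → padded with NULL.
Total: 1 matched + 6 padded = 7 rows.

7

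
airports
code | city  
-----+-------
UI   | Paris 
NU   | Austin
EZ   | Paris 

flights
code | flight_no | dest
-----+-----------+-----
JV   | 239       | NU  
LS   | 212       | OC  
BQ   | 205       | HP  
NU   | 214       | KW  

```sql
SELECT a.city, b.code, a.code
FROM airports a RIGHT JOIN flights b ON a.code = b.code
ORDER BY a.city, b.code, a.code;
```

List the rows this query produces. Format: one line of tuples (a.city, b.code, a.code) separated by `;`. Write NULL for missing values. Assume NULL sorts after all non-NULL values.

RIGHT JOIN keeps every row from `flights`; unmatched rows get NULL for `airports`'s columns.
Matching on a.code = b.code.
- a (code=UI) has no partner in b.
- a (code=NU) pairs with 1 row(s) of b.
- a (code=EZ) has no partner in b.
- plus 3 unmatched b row(s), each kept with NULL a columns.
After projecting and ordering:
a.city | b.code | a.code
Austin | NU | NU
NULL | BQ | NULL
NULL | JV | NULL
NULL | LS | NULL

(Austin, NU, NU); (NULL, BQ, NULL); (NULL, JV, NULL); (NULL, LS, NULL)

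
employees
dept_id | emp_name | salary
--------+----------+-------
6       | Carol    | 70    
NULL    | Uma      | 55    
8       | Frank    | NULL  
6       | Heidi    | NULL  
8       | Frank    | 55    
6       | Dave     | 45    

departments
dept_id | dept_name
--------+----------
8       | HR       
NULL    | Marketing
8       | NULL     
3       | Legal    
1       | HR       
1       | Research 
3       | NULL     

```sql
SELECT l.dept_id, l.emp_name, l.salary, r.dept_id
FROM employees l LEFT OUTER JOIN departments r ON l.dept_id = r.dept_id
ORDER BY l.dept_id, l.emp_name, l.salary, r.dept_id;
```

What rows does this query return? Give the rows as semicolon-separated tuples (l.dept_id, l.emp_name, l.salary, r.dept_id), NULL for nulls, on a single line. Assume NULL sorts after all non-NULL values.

(6, Carol, 70, NULL); (6, Dave, 45, NULL); (6, Heidi, NULL, NULL); (8, Frank, 55, 8); (8, Frank, 55, 8); (8, Frank, NULL, 8); (8, Frank, NULL, 8); (NULL, Uma, 55, NULL)

LEFT JOIN keeps every row from `employees`; unmatched rows get NULL for `departments`'s columns.
Matching on l.dept_id = r.dept_id. A NULL in a compared column never satisfies the condition.
Matched pairs: 4; unmatched l rows kept: 4.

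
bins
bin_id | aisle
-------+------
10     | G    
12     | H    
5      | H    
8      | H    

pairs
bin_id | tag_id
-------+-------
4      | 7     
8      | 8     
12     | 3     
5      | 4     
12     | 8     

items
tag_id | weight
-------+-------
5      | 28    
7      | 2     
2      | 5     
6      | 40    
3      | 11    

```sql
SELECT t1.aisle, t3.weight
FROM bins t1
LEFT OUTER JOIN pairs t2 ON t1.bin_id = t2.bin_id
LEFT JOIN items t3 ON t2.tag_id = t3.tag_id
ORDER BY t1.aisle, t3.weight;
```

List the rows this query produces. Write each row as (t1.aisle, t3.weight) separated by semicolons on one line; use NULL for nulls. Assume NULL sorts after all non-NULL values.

Joins associate left-to-right: bins LEFT JOIN pairs on bin_id gives 5 intermediate row(s).
Then LEFT JOIN `items t3` on tag_id: each of those 5 rows is kept; rows whose t2.tag_id has no match in t3 get NULL for t3's columns.

(G, NULL); (H, 11); (H, NULL); (H, NULL); (H, NULL)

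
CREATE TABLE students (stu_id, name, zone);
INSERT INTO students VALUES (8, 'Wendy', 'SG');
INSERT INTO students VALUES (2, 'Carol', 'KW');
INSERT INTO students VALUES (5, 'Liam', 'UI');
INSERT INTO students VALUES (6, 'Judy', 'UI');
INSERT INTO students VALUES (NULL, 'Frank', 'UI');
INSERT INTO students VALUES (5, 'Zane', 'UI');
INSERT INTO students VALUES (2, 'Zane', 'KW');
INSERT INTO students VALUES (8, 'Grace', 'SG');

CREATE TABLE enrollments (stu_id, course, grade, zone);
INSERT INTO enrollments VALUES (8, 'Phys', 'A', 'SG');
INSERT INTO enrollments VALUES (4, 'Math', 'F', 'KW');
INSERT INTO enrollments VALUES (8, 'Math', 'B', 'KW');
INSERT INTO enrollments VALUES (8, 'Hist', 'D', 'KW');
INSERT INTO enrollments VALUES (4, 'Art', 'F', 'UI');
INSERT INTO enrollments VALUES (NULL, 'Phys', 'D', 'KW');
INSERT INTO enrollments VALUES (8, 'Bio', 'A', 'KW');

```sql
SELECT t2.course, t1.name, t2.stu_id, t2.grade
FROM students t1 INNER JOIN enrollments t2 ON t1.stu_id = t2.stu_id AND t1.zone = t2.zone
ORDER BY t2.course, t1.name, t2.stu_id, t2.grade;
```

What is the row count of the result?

INNER JOIN keeps only pairs where the ON condition holds.
Matching on t1.stu_id = t2.stu_id AND t1.zone = t2.zone. A NULL in a compared column never satisfies the condition.
Matched pairs: 2.
Total: 2 rows.

2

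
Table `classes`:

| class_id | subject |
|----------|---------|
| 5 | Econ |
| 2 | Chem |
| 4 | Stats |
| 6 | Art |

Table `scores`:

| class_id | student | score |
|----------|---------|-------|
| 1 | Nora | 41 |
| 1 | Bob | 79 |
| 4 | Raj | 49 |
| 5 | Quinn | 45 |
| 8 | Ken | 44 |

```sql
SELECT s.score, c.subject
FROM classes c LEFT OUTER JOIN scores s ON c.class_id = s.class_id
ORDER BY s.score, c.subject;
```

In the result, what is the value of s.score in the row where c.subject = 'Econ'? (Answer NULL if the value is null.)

LEFT JOIN keeps every row from `classes`; unmatched rows get NULL for `scores`'s columns.
Matching on c.class_id = s.class_id.
Matched pairs: 2; unmatched c rows kept: 2.

45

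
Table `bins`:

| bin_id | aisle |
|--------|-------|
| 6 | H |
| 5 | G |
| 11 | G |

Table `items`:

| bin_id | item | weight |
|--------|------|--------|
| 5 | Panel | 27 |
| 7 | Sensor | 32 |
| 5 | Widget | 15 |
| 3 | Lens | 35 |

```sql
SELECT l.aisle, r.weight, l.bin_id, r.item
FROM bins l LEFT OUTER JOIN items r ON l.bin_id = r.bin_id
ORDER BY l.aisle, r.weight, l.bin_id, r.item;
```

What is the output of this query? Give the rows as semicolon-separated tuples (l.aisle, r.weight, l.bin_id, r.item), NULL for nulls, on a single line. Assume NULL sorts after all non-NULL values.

(G, 15, 5, Widget); (G, 27, 5, Panel); (G, NULL, 11, NULL); (H, NULL, 6, NULL)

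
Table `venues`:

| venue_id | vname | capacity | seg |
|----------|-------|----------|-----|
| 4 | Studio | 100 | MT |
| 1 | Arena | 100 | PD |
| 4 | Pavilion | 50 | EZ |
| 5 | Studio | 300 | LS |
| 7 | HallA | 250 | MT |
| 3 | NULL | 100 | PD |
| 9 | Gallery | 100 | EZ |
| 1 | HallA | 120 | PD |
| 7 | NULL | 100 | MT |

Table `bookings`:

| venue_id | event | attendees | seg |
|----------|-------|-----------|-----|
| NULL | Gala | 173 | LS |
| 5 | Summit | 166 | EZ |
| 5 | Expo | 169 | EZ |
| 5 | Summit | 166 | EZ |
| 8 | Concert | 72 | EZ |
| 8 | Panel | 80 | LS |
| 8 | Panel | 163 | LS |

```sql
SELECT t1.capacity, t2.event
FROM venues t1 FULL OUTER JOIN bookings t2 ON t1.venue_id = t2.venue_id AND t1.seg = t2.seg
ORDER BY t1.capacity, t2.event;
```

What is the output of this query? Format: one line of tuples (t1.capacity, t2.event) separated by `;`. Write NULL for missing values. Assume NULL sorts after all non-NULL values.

FULL OUTER JOIN keeps every row from both sides; unmatched rows get NULL for the other side's columns.
Matching on t1.venue_id = t2.venue_id AND t1.seg = t2.seg. A NULL in a compared column never satisfies the condition.
- venue_id=4, seg=MT: no t2 row matches, row kept with t2 columns NULL.
- venue_id=1, seg=PD: no t2 row matches, row kept with t2 columns NULL.
- venue_id=4, seg=EZ: no t2 row matches, row kept with t2 columns NULL.
- venue_id=5, seg=LS: no t2 row matches, row kept with t2 columns NULL.
- venue_id=7, seg=MT: no t2 row matches, row kept with t2 columns NULL.
- venue_id=3, seg=PD: no t2 row matches, row kept with t2 columns NULL.
- venue_id=9, seg=EZ: no t2 row matches, row kept with t2 columns NULL.
- venue_id=1, seg=PD: no t2 row matches, row kept with t2 columns NULL.
- venue_id=7, seg=MT: no t2 row matches, row kept with t2 columns NULL.
- 7 row(s) from t2 found no t1 partner → padded with NULL.

(50, NULL); (100, NULL); (100, NULL); (100, NULL); (100, NULL); (100, NULL); (120, NULL); (250, NULL); (300, NULL); (NULL, Concert); (NULL, Expo); (NULL, Gala); (NULL, Panel); (NULL, Panel); (NULL, Summit); (NULL, Summit)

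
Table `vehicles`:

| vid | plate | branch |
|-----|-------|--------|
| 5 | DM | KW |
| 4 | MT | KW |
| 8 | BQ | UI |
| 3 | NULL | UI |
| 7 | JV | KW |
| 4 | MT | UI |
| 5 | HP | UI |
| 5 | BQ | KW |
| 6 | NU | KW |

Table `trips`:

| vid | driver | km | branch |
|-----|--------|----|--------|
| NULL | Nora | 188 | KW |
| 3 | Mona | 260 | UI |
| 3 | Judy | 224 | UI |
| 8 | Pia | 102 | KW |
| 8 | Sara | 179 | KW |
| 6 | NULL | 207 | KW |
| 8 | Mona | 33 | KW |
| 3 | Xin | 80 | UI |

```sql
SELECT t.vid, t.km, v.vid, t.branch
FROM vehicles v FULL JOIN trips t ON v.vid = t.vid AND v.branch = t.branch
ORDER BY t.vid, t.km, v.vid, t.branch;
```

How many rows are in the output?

15

FULL OUTER JOIN keeps every row from both sides; unmatched rows get NULL for the other side's columns.
Matching on v.vid = t.vid AND v.branch = t.branch. A NULL in a compared column never satisfies the condition.
- v row (vid=5, branch=KW): no match → kept, t columns NULL.
- v row (vid=4, branch=KW): no match → kept, t columns NULL.
- v row (vid=8, branch=UI): no match → kept, t columns NULL.
- v row (vid=3, branch=UI): matches 3 t row(s) → 3 output row(s).
- v row (vid=7, branch=KW): no match → kept, t columns NULL.
- v row (vid=4, branch=UI): no match → kept, t columns NULL.
- v row (vid=5, branch=UI): no match → kept, t columns NULL.
- v row (vid=5, branch=KW): no match → kept, t columns NULL.
- v row (vid=6, branch=KW): matches 1 t row(s) → 1 output row(s).
- 4 row(s) from t found no v partner → padded with NULL.
Total: 4 matched + 11 padded = 15 rows.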